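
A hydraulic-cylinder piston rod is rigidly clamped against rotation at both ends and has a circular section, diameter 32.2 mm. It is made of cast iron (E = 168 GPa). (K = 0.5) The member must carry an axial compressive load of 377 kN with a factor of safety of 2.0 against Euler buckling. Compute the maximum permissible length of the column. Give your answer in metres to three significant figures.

I = πd⁴/64 = π×32.2⁴/64 = 5.277×10^4 mm⁴
I = 5.277×10^-8 m⁴
Required critical load P_cr = n·P = 2.0 × 377 = 754.0 kN = 7.540×10^5 N
From P_cr = π²EI/(K·L)²:  L = (1/K)·√(π²EI/P_cr) = (1/0.5)·√(π²×1.68×10^11×5.277×10^-8/7.540×10^5)
L = 0.681 m

L_max ≈ 0.681 m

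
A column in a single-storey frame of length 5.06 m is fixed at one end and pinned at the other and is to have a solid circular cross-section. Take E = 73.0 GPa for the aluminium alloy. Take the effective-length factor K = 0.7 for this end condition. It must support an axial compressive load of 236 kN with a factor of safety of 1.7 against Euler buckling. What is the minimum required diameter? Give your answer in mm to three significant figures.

Required P_cr = n·P = 1.7 × 236 = 401.2 kN
L_e = K·L = 0.7 × 5.06 = 3.542 m
Required I = P_cr·L_e²/(π²E) = 4.012×10^5 × 3.542² / (π² × 7.30×10^10) = 6.986×10^-6 m⁴
I_req = 6.986×10^6 mm⁴
Solid circle: I = πd⁴/64  ⇒  d = (64I/π)^(1/4) = (64×6.986×10^6/π)^(1/4) = 109 mm

d ≈ 109 mm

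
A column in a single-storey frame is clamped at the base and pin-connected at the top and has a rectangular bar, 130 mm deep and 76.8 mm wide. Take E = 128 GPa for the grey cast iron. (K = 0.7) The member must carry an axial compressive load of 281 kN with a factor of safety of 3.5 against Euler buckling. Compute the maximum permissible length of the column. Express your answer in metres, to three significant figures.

Buckling occurs about the weak axis: I_min = h·b³/12 with b = 76.8 mm (the shorter side).
I_min = 130×76.8³/12 = 4.907×10^6 mm⁴
I = 4.907×10^-6 m⁴
Required critical load P_cr = n·P = 3.5 × 281 = 983.5 kN = 9.835×10^5 N
From P_cr = π²EI/(K·L)²:  L = (1/K)·√(π²EI/P_cr) = (1/0.7)·√(π²×1.28×10^11×4.907×10^-6/9.835×10^5)
L = 3.59 m

L_max ≈ 3.59 m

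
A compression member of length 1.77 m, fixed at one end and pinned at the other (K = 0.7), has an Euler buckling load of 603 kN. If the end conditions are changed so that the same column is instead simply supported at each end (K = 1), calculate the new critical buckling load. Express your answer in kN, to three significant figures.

P_cr ≈ 295 kN

P_cr ∝ 1/K², so P_cr,new = P_cr,old × (K_old/K_new)² = 603 × (0.7/1)²
= 603 × 0.4900 = 295 kN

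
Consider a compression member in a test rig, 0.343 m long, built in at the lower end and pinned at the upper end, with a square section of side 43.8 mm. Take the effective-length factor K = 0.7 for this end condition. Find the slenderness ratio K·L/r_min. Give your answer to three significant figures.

λ ≈ 19.0

For a square r = a/√12 = 43.8/√12 = 12.64 mm
L_e = K·L = 0.7 × 0.343 m = 0.2401 m = 240.10 mm
λ = L_e / r_min = 240.10 / 12.64 = 19.0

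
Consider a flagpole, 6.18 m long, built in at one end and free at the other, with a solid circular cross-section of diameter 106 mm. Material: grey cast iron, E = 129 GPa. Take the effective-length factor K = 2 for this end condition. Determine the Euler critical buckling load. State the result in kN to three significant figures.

I = πd⁴/64 = π×106⁴/64 = 6.197×10^6 mm⁴
I = 6.197×10^6 mm⁴ = 6.197×10^-6 m⁴
Effective length L_e = K·L = 2 × 6.18 = 12.36 m
P_cr = π²EI / L_e² = π² × 129×10⁹ × 6.197×10^-6 / 12.36² = 5.165×10^4 N

P_cr ≈ 51.6 kN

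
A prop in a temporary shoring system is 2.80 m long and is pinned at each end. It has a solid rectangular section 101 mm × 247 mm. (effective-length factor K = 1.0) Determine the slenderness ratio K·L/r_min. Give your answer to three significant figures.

Buckling occurs about the weak axis: I_min = h·b³/12 with b = 101 mm (the shorter side).
I_min = 247×101³/12 = 2.121×10^7 mm⁴
A = 2.495×10^4 mm²;  r_min = √(I/A) = √(2.121×10^7/2.495×10^4) = 29.16 mm
L_e = K·L = 1 × 2.80 m = 2.800 m = 2800.0 mm
λ = L_e / r_min = 2800.0 / 29.16 = 96.0

λ ≈ 96.0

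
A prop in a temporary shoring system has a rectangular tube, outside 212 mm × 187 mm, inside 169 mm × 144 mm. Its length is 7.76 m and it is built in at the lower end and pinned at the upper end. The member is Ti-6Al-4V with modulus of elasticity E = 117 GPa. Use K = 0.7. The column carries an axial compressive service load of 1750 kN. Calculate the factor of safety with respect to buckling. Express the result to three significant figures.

Weak-axis I_min = (h_o·b_o³ − h_i·b_i³)/12 with b_o = 187, b_i = 144.0 mm (shorter outer/inner sides).
I_min = (212×187³ − 169.0×144.0³)/12 = 7.347×10^7 mm⁴
I = 7.347×10^7 mm⁴ = 7.347×10^-5 m⁴
Effective length L_e = K·L = 0.7 × 7.76 = 5.432 m
P_cr = π²EI / L_e² = π² × 117×10⁹ × 7.347×10^-5 / 5.432² = 2.875×10^6 N
Factor of safety n = P_cr / P = 2875.4 / 1750 = 1.64

n ≈ 1.64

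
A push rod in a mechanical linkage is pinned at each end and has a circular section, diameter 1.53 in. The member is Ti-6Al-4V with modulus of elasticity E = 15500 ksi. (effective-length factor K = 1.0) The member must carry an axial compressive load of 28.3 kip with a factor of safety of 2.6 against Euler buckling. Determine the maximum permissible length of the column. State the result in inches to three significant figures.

L_max ≈ 23.6 in

I = πd⁴/64 = π×1.53⁴/64 = 0.2690 in⁴
Required critical load P_cr = n·P = 2.6 × 28.3 = 73.58 kip = 7.358×10^4 lb
From P_cr = π²EI/(K·L)²:  L = (1/K)·√(π²EI/P_cr) = (1/1)·√(π²×1.55×10^7×0.2690/7.358×10^4)
L = 23.6 in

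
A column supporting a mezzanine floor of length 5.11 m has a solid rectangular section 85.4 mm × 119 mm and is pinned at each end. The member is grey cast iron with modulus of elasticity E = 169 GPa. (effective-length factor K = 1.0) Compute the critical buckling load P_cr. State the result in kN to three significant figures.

P_cr ≈ 395 kN

Buckling occurs about the weak axis: I_min = h·b³/12 with b = 85.4 mm (the shorter side).
I_min = 119×85.4³/12 = 6.176×10^6 mm⁴
I = 6.176×10^6 mm⁴ = 6.176×10^-6 m⁴
Effective length L_e = K·L = 1 × 5.11 = 5.110 m
P_cr = π²EI / L_e² = π² × 169×10⁹ × 6.176×10^-6 / 5.110² = 3.945×10^5 N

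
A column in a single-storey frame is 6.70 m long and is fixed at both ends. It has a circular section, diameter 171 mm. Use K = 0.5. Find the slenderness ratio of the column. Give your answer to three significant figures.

λ ≈ 78.4

For a solid circle r = d/4 = 171/4 = 42.75 mm
L_e = K·L = 0.5 × 6.70 m = 3.350 m = 3350.0 mm
λ = L_e / r_min = 3350.0 / 42.75 = 78.4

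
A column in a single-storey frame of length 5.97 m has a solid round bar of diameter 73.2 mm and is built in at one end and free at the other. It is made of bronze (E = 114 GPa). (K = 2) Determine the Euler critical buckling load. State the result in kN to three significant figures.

I = πd⁴/64 = π×73.2⁴/64 = 1.409×10^6 mm⁴
I = 1.409×10^6 mm⁴ = 1.409×10^-6 m⁴
Effective length L_e = K·L = 2 × 5.97 = 11.94 m
P_cr = π²EI / L_e² = π² × 114×10⁹ × 1.409×10^-6 / 11.94² = 1.112×10^4 N

P_cr ≈ 11.1 kN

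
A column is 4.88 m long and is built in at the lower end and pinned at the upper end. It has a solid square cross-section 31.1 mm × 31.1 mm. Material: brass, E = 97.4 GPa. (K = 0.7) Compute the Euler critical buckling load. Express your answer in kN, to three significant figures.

I = a⁴/12 = 31.1⁴/12 = 7.796×10^4 mm⁴
I = 7.796×10^4 mm⁴ = 7.796×10^-8 m⁴
Effective length L_e = K·L = 0.7 × 4.88 = 3.416 m
P_cr = π²EI / L_e² = π² × 97.4×10⁹ × 7.796×10^-8 / 3.416² = 6.422×10^3 N

P_cr ≈ 6.42 kN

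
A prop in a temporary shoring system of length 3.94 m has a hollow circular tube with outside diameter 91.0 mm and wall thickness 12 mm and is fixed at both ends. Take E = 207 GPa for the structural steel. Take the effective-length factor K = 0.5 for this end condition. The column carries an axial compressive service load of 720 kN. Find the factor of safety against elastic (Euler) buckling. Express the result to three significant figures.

n ≈ 1.74

Inner diameter d_i = 91.0 − 2×12 = 67.00 mm
I = π(d_o⁴ − d_i⁴)/64 = π(91.0⁴ − 67.00⁴)/64 = 2.377×10^6 mm⁴
I = 2.377×10^6 mm⁴ = 2.377×10^-6 m⁴
Effective length L_e = K·L = 0.5 × 3.94 = 1.970 m
P_cr = π²EI / L_e² = π² × 207×10⁹ × 2.377×10^-6 / 1.970² = 1.251×10^6 N
Factor of safety n = P_cr / P = 1251.3 / 720 = 1.74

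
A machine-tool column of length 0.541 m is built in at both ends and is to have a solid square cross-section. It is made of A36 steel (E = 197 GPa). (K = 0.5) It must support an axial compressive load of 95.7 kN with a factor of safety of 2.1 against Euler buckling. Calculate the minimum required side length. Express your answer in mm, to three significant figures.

Required P_cr = n·P = 2.1 × 95.7 = 201.0 kN
L_e = K·L = 0.5 × 0.541 = 0.2705 m
Required I = P_cr·L_e²/(π²E) = 2.010×10^5 × 0.2705² / (π² × 1.97×10^11) = 7.563×10^-9 m⁴
I_req = 7.563×10^3 mm⁴
Solid square: I = a⁴/12  ⇒  a = (12I)^(1/4) = (12×7.563×10^3)^(1/4) = 17.4 mm

a ≈ 17.4 mm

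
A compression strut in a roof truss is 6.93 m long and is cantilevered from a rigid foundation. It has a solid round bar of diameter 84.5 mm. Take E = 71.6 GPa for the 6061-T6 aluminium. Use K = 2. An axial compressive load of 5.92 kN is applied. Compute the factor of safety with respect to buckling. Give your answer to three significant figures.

I = πd⁴/64 = π×84.5⁴/64 = 2.503×10^6 mm⁴
I = 2.503×10^6 mm⁴ = 2.503×10^-6 m⁴
Effective length L_e = K·L = 2 × 6.93 = 13.86 m
P_cr = π²EI / L_e² = π² × 71.6×10⁹ × 2.503×10^-6 / 13.86² = 9.206×10^3 N
Factor of safety n = P_cr / P = 9.2063 / 5.92 = 1.56

n ≈ 1.56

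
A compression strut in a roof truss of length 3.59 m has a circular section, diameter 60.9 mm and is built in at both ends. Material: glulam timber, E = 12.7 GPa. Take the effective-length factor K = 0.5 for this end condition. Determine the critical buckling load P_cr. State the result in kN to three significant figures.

P_cr ≈ 26.3 kN

I = πd⁴/64 = π×60.9⁴/64 = 6.752×10^5 mm⁴
I = 6.752×10^5 mm⁴ = 6.752×10^-7 m⁴
Effective length L_e = K·L = 0.5 × 3.59 = 1.795 m
P_cr = π²EI / L_e² = π² × 12.7×10⁹ × 6.752×10^-7 / 1.795² = 2.627×10^4 N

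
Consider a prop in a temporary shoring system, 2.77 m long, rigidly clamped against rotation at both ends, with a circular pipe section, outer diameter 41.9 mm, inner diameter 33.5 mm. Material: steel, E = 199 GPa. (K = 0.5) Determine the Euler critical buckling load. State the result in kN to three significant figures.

d_o = 41.9 mm, d_i = 33.5 mm
I = π(d_o⁴ − d_i⁴)/64 = π(41.9⁴ − 33.50⁴)/64 = 8.947×10^4 mm⁴
I = 8.947×10^4 mm⁴ = 8.947×10^-8 m⁴
Effective length L_e = K·L = 0.5 × 2.77 = 1.385 m
P_cr = π²EI / L_e² = π² × 199×10⁹ × 8.947×10^-8 / 1.385² = 9.161×10^4 N

P_cr ≈ 91.6 kN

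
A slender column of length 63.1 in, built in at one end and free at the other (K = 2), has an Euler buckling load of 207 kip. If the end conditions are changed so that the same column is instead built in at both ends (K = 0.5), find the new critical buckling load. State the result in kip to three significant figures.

P_cr ∝ 1/K², so P_cr,new = P_cr,old × (K_old/K_new)² = 207 × (2/0.5)²
= 207 × 16.00 = 3310 kip

P_cr ≈ 3310 kip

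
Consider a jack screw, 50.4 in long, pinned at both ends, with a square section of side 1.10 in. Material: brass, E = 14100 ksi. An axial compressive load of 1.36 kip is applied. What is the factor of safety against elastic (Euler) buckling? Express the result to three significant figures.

n ≈ 4.91

I = a⁴/12 = 1.10⁴/12 = 0.1220 in⁴
Effective length L_e = K·L = 1 × 50.4 = 50.40 in
P_cr = π²EI / L_e² = π² × 14100×10³ × 0.1220 / 50.40² = 6.684×10^3 lb
Factor of safety n = P_cr / P = 6.6842 / 1.36 = 4.91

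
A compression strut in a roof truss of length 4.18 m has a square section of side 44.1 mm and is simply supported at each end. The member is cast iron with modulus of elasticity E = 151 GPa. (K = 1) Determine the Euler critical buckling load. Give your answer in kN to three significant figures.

P_cr ≈ 26.9 kN

I = a⁴/12 = 44.1⁴/12 = 3.152×10^5 mm⁴
I = 3.152×10^5 mm⁴ = 3.152×10^-7 m⁴
Effective length L_e = K·L = 1 × 4.18 = 4.180 m
P_cr = π²EI / L_e² = π² × 151×10⁹ × 3.152×10^-7 / 4.180² = 2.688×10^4 N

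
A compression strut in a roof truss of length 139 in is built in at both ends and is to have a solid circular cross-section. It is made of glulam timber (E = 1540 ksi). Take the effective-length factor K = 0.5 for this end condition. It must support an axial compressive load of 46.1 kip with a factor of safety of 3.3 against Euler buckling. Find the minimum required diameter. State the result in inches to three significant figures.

d ≈ 5.60 in

Required P_cr = n·P = 3.3 × 46.1 = 152.1 kip
L_e = K·L = 0.5 × 139 = 69.50 in
Required I = P_cr·L_e²/(π²E) = 1.521×10^5 × 69.50² / (π² × 1.54×10^6) = 48.35 in⁴
Solid circle: I = πd⁴/64  ⇒  d = (64I/π)^(1/4) = (64×48.35/π)^(1/4) = 5.60 in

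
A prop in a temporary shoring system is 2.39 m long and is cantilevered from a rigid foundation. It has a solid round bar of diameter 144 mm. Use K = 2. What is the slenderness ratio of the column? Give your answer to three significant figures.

I = πd⁴/64 = π×144⁴/64 = 2.111×10^7 mm⁴
A = 1.629×10^4 mm²;  r_min = √(I/A) = √(2.111×10^7/1.629×10^4) = 36.00 mm
L_e = K·L = 2 × 2.39 m = 4.780 m = 4780.0 mm
λ = L_e / r_min = 4780.0 / 36.00 = 133

λ ≈ 133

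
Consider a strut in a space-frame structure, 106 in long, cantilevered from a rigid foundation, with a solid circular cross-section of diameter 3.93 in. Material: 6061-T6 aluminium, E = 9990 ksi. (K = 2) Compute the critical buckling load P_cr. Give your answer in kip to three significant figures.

I = πd⁴/64 = π×3.93⁴/64 = 11.71 in⁴
Effective length L_e = K·L = 2 × 106 = 212.0 in
P_cr = π²EI / L_e² = π² × 9990×10³ × 11.71 / 212.0² = 2.569×10^4 lb

P_cr ≈ 25.7 kip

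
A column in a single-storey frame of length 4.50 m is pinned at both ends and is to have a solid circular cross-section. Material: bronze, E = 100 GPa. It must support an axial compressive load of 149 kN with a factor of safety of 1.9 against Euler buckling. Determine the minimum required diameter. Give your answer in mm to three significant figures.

Required P_cr = n·P = 1.9 × 149 = 283.1 kN
L_e = K·L = 1 × 4.50 = 4.500 m
Required I = P_cr·L_e²/(π²E) = 2.831×10^5 × 4.500² / (π² × 1.00×10^11) = 5.809×10^-6 m⁴
I_req = 5.809×10^6 mm⁴
Solid circle: I = πd⁴/64  ⇒  d = (64I/π)^(1/4) = (64×5.809×10^6/π)^(1/4) = 104 mm

d ≈ 104 mm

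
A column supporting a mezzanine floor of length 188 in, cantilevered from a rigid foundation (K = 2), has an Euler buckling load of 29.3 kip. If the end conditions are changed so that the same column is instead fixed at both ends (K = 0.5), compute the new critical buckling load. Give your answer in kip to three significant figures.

P_cr ≈ 469 kip

P_cr ∝ 1/K², so P_cr,new = P_cr,old × (K_old/K_new)² = 29.3 × (2/0.5)²
= 29.3 × 16.00 = 469 kip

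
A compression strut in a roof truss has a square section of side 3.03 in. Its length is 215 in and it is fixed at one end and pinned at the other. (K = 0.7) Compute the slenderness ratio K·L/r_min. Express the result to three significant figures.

λ ≈ 172

For a square r = a/√12 = 3.03/√12 = 0.8747 in
L_e = K·L = 0.7 × 215 = 150.5 in
λ = L_e / r_min = 150.50 / 0.8747 = 172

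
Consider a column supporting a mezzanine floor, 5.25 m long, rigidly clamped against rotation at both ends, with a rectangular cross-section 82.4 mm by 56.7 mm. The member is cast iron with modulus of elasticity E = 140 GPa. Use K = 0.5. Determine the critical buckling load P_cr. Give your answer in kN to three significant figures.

P_cr ≈ 251 kN

Buckling occurs about the weak axis: I_min = h·b³/12 with b = 56.7 mm (the shorter side).
I_min = 82.4×56.7³/12 = 1.252×10^6 mm⁴
I = 1.252×10^6 mm⁴ = 1.252×10^-6 m⁴
Effective length L_e = K·L = 0.5 × 5.25 = 2.625 m
P_cr = π²EI / L_e² = π² × 140×10⁹ × 1.252×10^-6 / 2.625² = 2.510×10^5 N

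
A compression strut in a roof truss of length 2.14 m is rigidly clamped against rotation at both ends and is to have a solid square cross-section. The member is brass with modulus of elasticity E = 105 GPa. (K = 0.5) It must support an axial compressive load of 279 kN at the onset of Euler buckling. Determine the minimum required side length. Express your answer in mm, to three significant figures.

L_e = K·L = 0.5 × 2.14 = 1.070 m
Required I = P_cr·L_e²/(π²E) = 2.790×10^5 × 1.070² / (π² × 1.05×10^11) = 3.082×10^-7 m⁴
I_req = 3.082×10^5 mm⁴
Solid square: I = a⁴/12  ⇒  a = (12I)^(1/4) = (12×3.082×10^5)^(1/4) = 43.9 mm

a ≈ 43.9 mm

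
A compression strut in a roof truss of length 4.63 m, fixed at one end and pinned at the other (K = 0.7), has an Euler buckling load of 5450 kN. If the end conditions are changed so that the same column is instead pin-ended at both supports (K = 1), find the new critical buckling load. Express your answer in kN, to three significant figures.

P_cr ≈ 2670 kN

P_cr ∝ 1/K², so P_cr,new = P_cr,old × (K_old/K_new)² = 5450 × (0.7/1)²
= 5450 × 0.4900 = 2670 kN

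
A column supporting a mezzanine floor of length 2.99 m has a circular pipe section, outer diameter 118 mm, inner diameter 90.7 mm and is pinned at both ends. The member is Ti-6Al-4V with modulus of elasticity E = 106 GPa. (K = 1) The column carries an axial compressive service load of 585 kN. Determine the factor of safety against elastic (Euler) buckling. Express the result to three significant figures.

n ≈ 1.24

d_o = 118 mm, d_i = 90.7 mm
I = π(d_o⁴ − d_i⁴)/64 = π(118⁴ − 90.70⁴)/64 = 6.195×10^6 mm⁴
I = 6.195×10^6 mm⁴ = 6.195×10^-6 m⁴
Effective length L_e = K·L = 1 × 2.99 = 2.990 m
P_cr = π²EI / L_e² = π² × 106×10⁹ × 6.195×10^-6 / 2.990² = 7.249×10^5 N
Factor of safety n = P_cr / P = 724.94 / 585 = 1.24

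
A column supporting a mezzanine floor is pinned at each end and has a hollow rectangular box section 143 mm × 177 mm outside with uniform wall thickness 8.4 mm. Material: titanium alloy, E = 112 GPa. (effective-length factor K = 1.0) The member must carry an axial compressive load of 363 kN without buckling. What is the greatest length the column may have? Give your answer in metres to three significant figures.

Inner dimensions: h_i = 177 − 2×8.4 = 160.2 mm, b_i = 143 − 2×8.4 = 126.2 mm
Weak-axis I_min = (h_o·b_o³ − h_i·b_i³)/12 with b_o = 143, b_i = 126.2 mm (shorter outer/inner sides).
I_min = (177×143³ − 160.2×126.2³)/12 = 1.630×10^7 mm⁴
I = 1.630×10^-5 m⁴
At the buckling limit P_cr = P = 3.630×10^5 N
From P_cr = π²EI/(K·L)²:  L = (1/K)·√(π²EI/P_cr) = (1/1)·√(π²×1.12×10^11×1.630×10^-5/3.630×10^5)
L = 7.05 m

L_max ≈ 7.05 m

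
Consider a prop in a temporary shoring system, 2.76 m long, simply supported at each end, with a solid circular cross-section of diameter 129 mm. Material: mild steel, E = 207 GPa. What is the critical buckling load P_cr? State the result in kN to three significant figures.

P_cr ≈ 3650 kN

I = πd⁴/64 = π×129⁴/64 = 1.359×10^7 mm⁴
I = 1.359×10^7 mm⁴ = 1.359×10^-5 m⁴
Effective length L_e = K·L = 1 × 2.76 = 2.760 m
P_cr = π²EI / L_e² = π² × 207×10⁹ × 1.359×10^-5 / 2.760² = 3.646×10^6 N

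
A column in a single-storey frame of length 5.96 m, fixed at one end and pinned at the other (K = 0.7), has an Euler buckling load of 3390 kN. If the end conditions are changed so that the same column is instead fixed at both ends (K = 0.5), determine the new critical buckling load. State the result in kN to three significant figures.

P_cr ∝ 1/K², so P_cr,new = P_cr,old × (K_old/K_new)² = 3390 × (0.7/0.5)²
= 3390 × 1.960 = 6640 kN

P_cr ≈ 6640 kN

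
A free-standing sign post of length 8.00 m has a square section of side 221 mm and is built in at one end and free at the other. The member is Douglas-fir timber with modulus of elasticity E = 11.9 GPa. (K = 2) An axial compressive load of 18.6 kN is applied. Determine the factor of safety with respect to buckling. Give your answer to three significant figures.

I = a⁴/12 = 221⁴/12 = 1.988×10^8 mm⁴
I = 1.988×10^8 mm⁴ = 1.988×10^-4 m⁴
Effective length L_e = K·L = 2 × 8.00 = 16.00 m
P_cr = π²EI / L_e² = π² × 11.9×10⁹ × 1.988×10^-4 / 16.00² = 9.120×10^4 N
Factor of safety n = P_cr / P = 91.200 / 18.6 = 4.90

n ≈ 4.90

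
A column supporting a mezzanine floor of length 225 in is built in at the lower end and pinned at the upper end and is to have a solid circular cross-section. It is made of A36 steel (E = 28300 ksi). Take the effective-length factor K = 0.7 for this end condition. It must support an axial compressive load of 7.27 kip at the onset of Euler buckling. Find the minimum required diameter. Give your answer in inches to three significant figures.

L_e = K·L = 0.7 × 225 = 157.5 in
Required I = P_cr·L_e²/(π²E) = 7.270×10^3 × 157.5² / (π² × 2.83×10^7) = 0.6457 in⁴
Solid circle: I = πd⁴/64  ⇒  d = (64I/π)^(1/4) = (64×0.6457/π)^(1/4) = 1.90 in

d ≈ 1.90 in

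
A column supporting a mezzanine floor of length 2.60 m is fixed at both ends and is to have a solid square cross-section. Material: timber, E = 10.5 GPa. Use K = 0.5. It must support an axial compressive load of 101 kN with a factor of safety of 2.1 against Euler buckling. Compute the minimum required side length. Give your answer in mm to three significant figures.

Required P_cr = n·P = 2.1 × 101 = 212.1 kN
L_e = K·L = 0.5 × 2.60 = 1.300 m
Required I = P_cr·L_e²/(π²E) = 2.121×10^5 × 1.300² / (π² × 1.05×10^10) = 3.459×10^-6 m⁴
I_req = 3.459×10^6 mm⁴
Solid square: I = a⁴/12  ⇒  a = (12I)^(1/4) = (12×3.459×10^6)^(1/4) = 80.3 mm

a ≈ 80.3 mm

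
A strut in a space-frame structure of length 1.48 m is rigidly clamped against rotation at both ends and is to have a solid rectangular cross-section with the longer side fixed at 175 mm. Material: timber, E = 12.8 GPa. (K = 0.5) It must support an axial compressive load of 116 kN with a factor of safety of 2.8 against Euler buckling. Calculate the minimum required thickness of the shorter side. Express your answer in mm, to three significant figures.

b ≈ 45.9 mm

Required P_cr = n·P = 2.8 × 116 = 324.8 kN
L_e = K·L = 0.5 × 1.48 = 0.7400 m
Required I = P_cr·L_e²/(π²E) = 3.248×10^5 × 0.7400² / (π² × 1.28×10^10) = 1.408×10^-6 m⁴
I_req = 1.408×10^6 mm⁴
Rectangle, weak axis: I_min = h·b³/12 with h = 175 mm fixed  ⇒  b = (12I/h)^(1/3) = 45.9 mm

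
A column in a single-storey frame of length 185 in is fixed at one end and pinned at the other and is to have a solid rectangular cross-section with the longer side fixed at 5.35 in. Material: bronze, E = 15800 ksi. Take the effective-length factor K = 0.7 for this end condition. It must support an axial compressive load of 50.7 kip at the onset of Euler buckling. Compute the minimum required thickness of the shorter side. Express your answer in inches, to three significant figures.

b ≈ 2.30 in

L_e = K·L = 0.7 × 185 = 129.5 in
Required I = P_cr·L_e²/(π²E) = 5.070×10^4 × 129.5² / (π² × 1.58×10^7) = 5.452 in⁴
Rectangle, weak axis: I_min = h·b³/12 with h = 5.35 in fixed  ⇒  b = (12I/h)^(1/3) = 2.30 in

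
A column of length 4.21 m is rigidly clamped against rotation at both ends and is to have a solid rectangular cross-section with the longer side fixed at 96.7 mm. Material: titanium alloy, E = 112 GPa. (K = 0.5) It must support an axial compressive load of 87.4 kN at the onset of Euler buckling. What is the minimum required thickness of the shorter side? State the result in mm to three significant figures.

b ≈ 35.2 mm

L_e = K·L = 0.5 × 4.21 = 2.105 m
Required I = P_cr·L_e²/(π²E) = 8.740×10^4 × 2.105² / (π² × 1.12×10^11) = 3.503×10^-7 m⁴
I_req = 3.503×10^5 mm⁴
Rectangle, weak axis: I_min = h·b³/12 with h = 96.7 mm fixed  ⇒  b = (12I/h)^(1/3) = 35.2 mm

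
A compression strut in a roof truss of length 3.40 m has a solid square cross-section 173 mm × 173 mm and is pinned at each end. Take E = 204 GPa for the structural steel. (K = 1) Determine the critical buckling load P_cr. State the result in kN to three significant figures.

I = a⁴/12 = 173⁴/12 = 7.465×10^7 mm⁴
I = 7.465×10^7 mm⁴ = 7.465×10^-5 m⁴
Effective length L_e = K·L = 1 × 3.40 = 3.400 m
P_cr = π²EI / L_e² = π² × 204×10⁹ × 7.465×10^-5 / 3.400² = 1.300×10^7 N

P_cr ≈ 13000 kN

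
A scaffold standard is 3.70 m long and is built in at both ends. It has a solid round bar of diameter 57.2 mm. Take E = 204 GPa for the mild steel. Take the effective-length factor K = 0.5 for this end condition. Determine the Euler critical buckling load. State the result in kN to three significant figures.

I = πd⁴/64 = π×57.2⁴/64 = 5.255×10^5 mm⁴
I = 5.255×10^5 mm⁴ = 5.255×10^-7 m⁴
Effective length L_e = K·L = 0.5 × 3.70 = 1.850 m
P_cr = π²EI / L_e² = π² × 204×10⁹ × 5.255×10^-7 / 1.850² = 3.091×10^5 N

P_cr ≈ 309 kN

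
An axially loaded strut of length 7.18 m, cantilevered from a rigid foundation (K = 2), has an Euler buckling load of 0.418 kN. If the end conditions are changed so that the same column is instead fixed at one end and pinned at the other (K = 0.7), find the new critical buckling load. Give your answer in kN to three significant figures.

P_cr ∝ 1/K², so P_cr,new = P_cr,old × (K_old/K_new)² = 0.418 × (2/0.7)²
= 0.418 × 8.163 = 3.41 kN

P_cr ≈ 3.41 kN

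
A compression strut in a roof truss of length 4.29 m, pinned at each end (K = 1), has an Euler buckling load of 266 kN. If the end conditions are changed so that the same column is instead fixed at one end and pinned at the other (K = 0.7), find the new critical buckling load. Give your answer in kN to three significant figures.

P_cr ∝ 1/K², so P_cr,new = P_cr,old × (K_old/K_new)² = 266 × (1/0.7)²
= 266 × 2.041 = 543 kN

P_cr ≈ 543 kN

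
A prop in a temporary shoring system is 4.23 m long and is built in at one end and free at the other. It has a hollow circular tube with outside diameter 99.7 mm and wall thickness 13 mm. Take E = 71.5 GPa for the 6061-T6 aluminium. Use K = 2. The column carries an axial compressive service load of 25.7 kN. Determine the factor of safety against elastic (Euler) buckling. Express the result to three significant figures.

Inner diameter d_i = 99.7 − 2×13 = 73.70 mm
I = π(d_o⁴ − d_i⁴)/64 = π(99.7⁴ − 73.70⁴)/64 = 3.402×10^6 mm⁴
I = 3.402×10^6 mm⁴ = 3.402×10^-6 m⁴
Effective length L_e = K·L = 2 × 4.23 = 8.460 m
P_cr = π²EI / L_e² = π² × 71.5×10⁹ × 3.402×10^-6 / 8.460² = 3.354×10^4 N
Factor of safety n = P_cr / P = 33.541 / 25.7 = 1.31

n ≈ 1.31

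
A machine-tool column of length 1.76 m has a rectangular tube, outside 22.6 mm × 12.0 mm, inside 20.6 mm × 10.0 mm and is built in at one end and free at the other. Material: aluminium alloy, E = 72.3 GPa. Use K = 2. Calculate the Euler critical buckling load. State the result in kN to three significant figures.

Weak-axis I_min = (h_o·b_o³ − h_i·b_i³)/12 with b_o = 12.0, b_i = 10.00 mm (shorter outer/inner sides).
I_min = (22.6×12.0³ − 20.60×10.00³)/12 = 1.538×10^3 mm⁴
I = 1.538×10^3 mm⁴ = 1.538×10^-9 m⁴
Effective length L_e = K·L = 2 × 1.76 = 3.520 m
P_cr = π²EI / L_e² = π² × 72.3×10⁹ × 1.538×10^-9 / 3.520² = 88.56 N

P_cr ≈ 0.0886 kN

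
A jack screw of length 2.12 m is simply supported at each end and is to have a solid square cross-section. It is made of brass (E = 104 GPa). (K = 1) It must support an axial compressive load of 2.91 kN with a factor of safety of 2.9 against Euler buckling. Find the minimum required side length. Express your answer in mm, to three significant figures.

Required P_cr = n·P = 2.9 × 2.91 = 8.439 kN
L_e = K·L = 1 × 2.12 = 2.120 m
Required I = P_cr·L_e²/(π²E) = 8.439×10^3 × 2.120² / (π² × 1.04×10^11) = 3.695×10^-8 m⁴
I_req = 3.695×10^4 mm⁴
Solid square: I = a⁴/12  ⇒  a = (12I)^(1/4) = (12×3.695×10^4)^(1/4) = 25.8 mm

a ≈ 25.8 mm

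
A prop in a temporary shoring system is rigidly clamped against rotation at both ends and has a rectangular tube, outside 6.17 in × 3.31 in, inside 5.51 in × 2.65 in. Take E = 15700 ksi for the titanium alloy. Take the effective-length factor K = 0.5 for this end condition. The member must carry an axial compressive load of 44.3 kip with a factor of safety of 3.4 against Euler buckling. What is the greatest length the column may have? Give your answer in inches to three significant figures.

Weak-axis I_min = (h_o·b_o³ − h_i·b_i³)/12 with b_o = 3.31, b_i = 2.650 in (shorter outer/inner sides).
I_min = (6.17×3.31³ − 5.510×2.650³)/12 = 10.10 in⁴
Required critical load P_cr = n·P = 3.4 × 44.3 = 150.6 kip = 1.506×10^5 lb
From P_cr = π²EI/(K·L)²:  L = (1/K)·√(π²EI/P_cr) = (1/0.5)·√(π²×1.57×10^7×10.10/1.506×10^5)
L = 204 in

L_max ≈ 204 in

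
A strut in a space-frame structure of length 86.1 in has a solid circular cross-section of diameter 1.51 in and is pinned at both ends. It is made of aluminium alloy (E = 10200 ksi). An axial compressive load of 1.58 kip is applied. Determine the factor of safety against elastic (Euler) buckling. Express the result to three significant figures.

n ≈ 2.19

I = πd⁴/64 = π×1.51⁴/64 = 0.2552 in⁴
Effective length L_e = K·L = 1 × 86.1 = 86.10 in
P_cr = π²EI / L_e² = π² × 10200×10³ × 0.2552 / 86.10² = 3.466×10^3 lb
Factor of safety n = P_cr / P = 3.4655 / 1.58 = 2.19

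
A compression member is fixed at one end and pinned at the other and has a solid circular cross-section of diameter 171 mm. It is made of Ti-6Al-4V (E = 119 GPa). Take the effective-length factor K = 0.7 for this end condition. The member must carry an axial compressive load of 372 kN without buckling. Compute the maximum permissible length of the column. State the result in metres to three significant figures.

L_max ≈ 16.4 m

I = πd⁴/64 = π×171⁴/64 = 4.197×10^7 mm⁴
I = 4.197×10^-5 m⁴
At the buckling limit P_cr = P = 3.720×10^5 N
From P_cr = π²EI/(K·L)²:  L = (1/K)·√(π²EI/P_cr) = (1/0.7)·√(π²×1.19×10^11×4.197×10^-5/3.720×10^5)
L = 16.4 m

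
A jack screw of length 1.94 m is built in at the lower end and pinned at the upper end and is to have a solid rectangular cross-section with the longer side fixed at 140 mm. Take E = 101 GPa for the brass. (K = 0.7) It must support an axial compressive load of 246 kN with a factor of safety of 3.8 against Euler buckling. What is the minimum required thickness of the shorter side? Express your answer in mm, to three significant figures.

Required P_cr = n·P = 3.8 × 246 = 934.8 kN
L_e = K·L = 0.7 × 1.94 = 1.358 m
Required I = P_cr·L_e²/(π²E) = 9.348×10^5 × 1.358² / (π² × 1.01×10^11) = 1.729×10^-6 m⁴
I_req = 1.729×10^6 mm⁴
Rectangle, weak axis: I_min = h·b³/12 with h = 140 mm fixed  ⇒  b = (12I/h)^(1/3) = 52.9 mm

b ≈ 52.9 mm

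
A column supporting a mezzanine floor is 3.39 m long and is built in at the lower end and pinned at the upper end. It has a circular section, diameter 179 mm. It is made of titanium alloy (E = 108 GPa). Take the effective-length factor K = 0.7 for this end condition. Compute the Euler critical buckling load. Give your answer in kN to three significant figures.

P_cr ≈ 9540 kN

I = πd⁴/64 = π×179⁴/64 = 5.039×10^7 mm⁴
I = 5.039×10^7 mm⁴ = 5.039×10^-5 m⁴
Effective length L_e = K·L = 0.7 × 3.39 = 2.373 m
P_cr = π²EI / L_e² = π² × 108×10⁹ × 5.039×10^-5 / 2.373² = 9.539×10^6 N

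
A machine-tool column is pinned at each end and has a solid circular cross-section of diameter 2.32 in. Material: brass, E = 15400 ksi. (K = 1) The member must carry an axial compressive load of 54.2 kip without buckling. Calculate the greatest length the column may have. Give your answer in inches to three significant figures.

I = πd⁴/64 = π×2.32⁴/64 = 1.422 in⁴
At the buckling limit P_cr = P = 5.420×10^4 lb
From P_cr = π²EI/(K·L)²:  L = (1/K)·√(π²EI/P_cr) = (1/1)·√(π²×1.54×10^7×1.422/5.420×10^4)
L = 63.1 in

L_max ≈ 63.1 in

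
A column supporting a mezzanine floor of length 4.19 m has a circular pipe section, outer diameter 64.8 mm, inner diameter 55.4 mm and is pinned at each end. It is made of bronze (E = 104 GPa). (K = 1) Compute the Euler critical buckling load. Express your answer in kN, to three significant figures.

d_o = 64.8 mm, d_i = 55.4 mm
I = π(d_o⁴ − d_i⁴)/64 = π(64.8⁴ − 55.40⁴)/64 = 4.031×10^5 mm⁴
I = 4.031×10^5 mm⁴ = 4.031×10^-7 m⁴
Effective length L_e = K·L = 1 × 4.19 = 4.190 m
P_cr = π²EI / L_e² = π² × 104×10⁹ × 4.031×10^-7 / 4.190² = 2.357×10^4 N

P_cr ≈ 23.6 kN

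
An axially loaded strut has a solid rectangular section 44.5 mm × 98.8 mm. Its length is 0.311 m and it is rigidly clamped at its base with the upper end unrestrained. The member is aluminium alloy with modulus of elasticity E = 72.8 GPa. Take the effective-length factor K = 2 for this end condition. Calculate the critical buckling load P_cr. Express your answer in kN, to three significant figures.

Buckling occurs about the weak axis: I_min = h·b³/12 with b = 44.5 mm (the shorter side).
I_min = 98.8×44.5³/12 = 7.255×10^5 mm⁴
I = 7.255×10^5 mm⁴ = 7.255×10^-7 m⁴
Effective length L_e = K·L = 2 × 0.311 = 0.6220 m
P_cr = π²EI / L_e² = π² × 72.8×10⁹ × 7.255×10^-7 / 0.6220² = 1.347×10^6 N

P_cr ≈ 1350 kN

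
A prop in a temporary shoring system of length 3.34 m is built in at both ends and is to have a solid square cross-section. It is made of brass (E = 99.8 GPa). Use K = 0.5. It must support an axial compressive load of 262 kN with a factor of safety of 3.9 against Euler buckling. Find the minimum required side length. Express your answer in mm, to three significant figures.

a ≈ 76.8 mm

Required P_cr = n·P = 3.9 × 262 = 1022 kN
L_e = K·L = 0.5 × 3.34 = 1.670 m
Required I = P_cr·L_e²/(π²E) = 1.022×10^6 × 1.670² / (π² × 9.98×10^10) = 2.893×10^-6 m⁴
I_req = 2.893×10^6 mm⁴
Solid square: I = a⁴/12  ⇒  a = (12I)^(1/4) = (12×2.893×10^6)^(1/4) = 76.8 mm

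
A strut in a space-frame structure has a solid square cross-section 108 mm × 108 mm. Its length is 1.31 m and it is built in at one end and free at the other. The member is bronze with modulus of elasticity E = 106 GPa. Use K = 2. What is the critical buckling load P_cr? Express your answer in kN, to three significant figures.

I = a⁴/12 = 108⁴/12 = 1.134×10^7 mm⁴
I = 1.134×10^7 mm⁴ = 1.134×10^-5 m⁴
Effective length L_e = K·L = 2 × 1.31 = 2.620 m
P_cr = π²EI / L_e² = π² × 106×10⁹ × 1.134×10^-5 / 2.620² = 1.728×10^6 N

P_cr ≈ 1730 kN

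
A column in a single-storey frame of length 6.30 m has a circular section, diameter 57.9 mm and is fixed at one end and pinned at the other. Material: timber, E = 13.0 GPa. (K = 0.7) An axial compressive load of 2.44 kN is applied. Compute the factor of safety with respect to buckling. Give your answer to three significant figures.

I = πd⁴/64 = π×57.9⁴/64 = 5.517×10^5 mm⁴
I = 5.517×10^5 mm⁴ = 5.517×10^-7 m⁴
Effective length L_e = K·L = 0.7 × 6.30 = 4.410 m
P_cr = π²EI / L_e² = π² × 13.0×10⁹ × 5.517×10^-7 / 4.410² = 3.640×10^3 N
Factor of safety n = P_cr / P = 3.6396 / 2.44 = 1.49

n ≈ 1.49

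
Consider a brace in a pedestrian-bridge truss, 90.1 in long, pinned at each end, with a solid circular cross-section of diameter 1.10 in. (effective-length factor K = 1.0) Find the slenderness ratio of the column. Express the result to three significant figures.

For a solid circle r = d/4 = 1.10/4 = 0.2750 in
L_e = K·L = 1 × 90.1 = 90.10 in
λ = L_e / r_min = 90.100 / 0.2750 = 328

λ ≈ 328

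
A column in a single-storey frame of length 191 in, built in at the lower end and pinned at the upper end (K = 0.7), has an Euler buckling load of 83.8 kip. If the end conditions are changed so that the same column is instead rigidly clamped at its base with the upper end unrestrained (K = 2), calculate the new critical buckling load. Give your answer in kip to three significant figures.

P_cr ∝ 1/K², so P_cr,new = P_cr,old × (K_old/K_new)² = 83.8 × (0.7/2)²
= 83.8 × 0.1225 = 10.3 kip

P_cr ≈ 10.3 kip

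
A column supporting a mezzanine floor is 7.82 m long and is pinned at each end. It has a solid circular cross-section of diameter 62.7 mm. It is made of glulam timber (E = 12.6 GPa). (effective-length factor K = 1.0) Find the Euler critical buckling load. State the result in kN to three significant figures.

P_cr ≈ 1.54 kN

I = πd⁴/64 = π×62.7⁴/64 = 7.586×10^5 mm⁴
I = 7.586×10^5 mm⁴ = 7.586×10^-7 m⁴
Effective length L_e = K·L = 1 × 7.82 = 7.820 m
P_cr = π²EI / L_e² = π² × 12.6×10⁹ × 7.586×10^-7 / 7.820² = 1.543×10^3 N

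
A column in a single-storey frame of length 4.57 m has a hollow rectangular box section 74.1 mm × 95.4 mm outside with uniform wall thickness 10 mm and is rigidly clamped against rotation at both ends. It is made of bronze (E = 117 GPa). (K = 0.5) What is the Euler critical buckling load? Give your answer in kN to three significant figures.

P_cr ≈ 495 kN

Inner dimensions: h_i = 95.4 − 2×10 = 75.40 mm, b_i = 74.1 − 2×10 = 54.10 mm
Weak-axis I_min = (h_o·b_o³ − h_i·b_i³)/12 with b_o = 74.1, b_i = 54.10 mm (shorter outer/inner sides).
I_min = (95.4×74.1³ − 75.40×54.10³)/12 = 2.240×10^6 mm⁴
I = 2.240×10^6 mm⁴ = 2.240×10^-6 m⁴
Effective length L_e = K·L = 0.5 × 4.57 = 2.285 m
P_cr = π²EI / L_e² = π² × 117×10⁹ × 2.240×10^-6 / 2.285² = 4.953×10^5 N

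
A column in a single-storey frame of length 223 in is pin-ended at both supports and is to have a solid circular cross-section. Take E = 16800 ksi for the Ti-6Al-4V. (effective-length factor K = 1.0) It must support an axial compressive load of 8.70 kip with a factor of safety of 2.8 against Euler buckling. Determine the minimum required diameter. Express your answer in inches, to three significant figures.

Required P_cr = n·P = 2.8 × 8.70 = 24.36 kip
L_e = K·L = 1 × 223 = 223.0 in
Required I = P_cr·L_e²/(π²E) = 2.436×10^4 × 223.0² / (π² × 1.68×10^7) = 7.306 in⁴
Solid circle: I = πd⁴/64  ⇒  d = (64I/π)^(1/4) = (64×7.306/π)^(1/4) = 3.49 in

d ≈ 3.49 in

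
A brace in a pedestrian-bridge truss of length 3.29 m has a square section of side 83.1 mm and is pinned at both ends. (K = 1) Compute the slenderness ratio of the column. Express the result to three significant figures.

For a square r = a/√12 = 83.1/√12 = 23.99 mm
L_e = K·L = 1 × 3.29 m = 3.290 m = 3290.0 mm
λ = L_e / r_min = 3290.0 / 23.99 = 137

λ ≈ 137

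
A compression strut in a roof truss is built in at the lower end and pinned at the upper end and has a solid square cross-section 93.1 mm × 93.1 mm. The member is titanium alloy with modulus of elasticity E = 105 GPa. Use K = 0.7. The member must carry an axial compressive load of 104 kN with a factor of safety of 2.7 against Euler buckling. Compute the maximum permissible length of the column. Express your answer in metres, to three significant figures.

L_max ≈ 6.87 m

I = a⁴/12 = 93.1⁴/12 = 6.261×10^6 mm⁴
I = 6.261×10^-6 m⁴
Required critical load P_cr = n·P = 2.7 × 104 = 280.8 kN = 2.808×10^5 N
From P_cr = π²EI/(K·L)²:  L = (1/K)·√(π²EI/P_cr) = (1/0.7)·√(π²×1.05×10^11×6.261×10^-6/2.808×10^5)
L = 6.87 m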